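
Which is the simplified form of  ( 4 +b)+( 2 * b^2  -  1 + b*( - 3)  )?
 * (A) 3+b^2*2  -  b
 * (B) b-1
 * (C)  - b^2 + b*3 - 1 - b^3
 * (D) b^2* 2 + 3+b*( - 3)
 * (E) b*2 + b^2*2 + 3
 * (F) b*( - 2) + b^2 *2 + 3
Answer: F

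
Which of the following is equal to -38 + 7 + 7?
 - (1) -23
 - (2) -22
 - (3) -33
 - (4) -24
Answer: 4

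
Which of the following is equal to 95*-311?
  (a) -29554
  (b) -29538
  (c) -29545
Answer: c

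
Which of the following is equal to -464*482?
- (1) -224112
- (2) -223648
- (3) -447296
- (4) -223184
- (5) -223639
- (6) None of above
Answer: 2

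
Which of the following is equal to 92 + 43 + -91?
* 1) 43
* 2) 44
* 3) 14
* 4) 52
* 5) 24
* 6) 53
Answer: 2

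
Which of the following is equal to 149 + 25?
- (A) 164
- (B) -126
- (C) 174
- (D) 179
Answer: C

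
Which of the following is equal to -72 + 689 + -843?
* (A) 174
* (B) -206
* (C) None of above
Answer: C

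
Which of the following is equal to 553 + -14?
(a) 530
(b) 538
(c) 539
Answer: c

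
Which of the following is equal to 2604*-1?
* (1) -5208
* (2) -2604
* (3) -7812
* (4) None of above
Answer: 2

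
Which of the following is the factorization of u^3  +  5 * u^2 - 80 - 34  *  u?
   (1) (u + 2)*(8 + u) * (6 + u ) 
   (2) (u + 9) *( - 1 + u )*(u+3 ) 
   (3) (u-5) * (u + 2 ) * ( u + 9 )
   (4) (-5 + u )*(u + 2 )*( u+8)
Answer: 4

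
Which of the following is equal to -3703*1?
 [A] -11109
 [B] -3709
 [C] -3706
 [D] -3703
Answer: D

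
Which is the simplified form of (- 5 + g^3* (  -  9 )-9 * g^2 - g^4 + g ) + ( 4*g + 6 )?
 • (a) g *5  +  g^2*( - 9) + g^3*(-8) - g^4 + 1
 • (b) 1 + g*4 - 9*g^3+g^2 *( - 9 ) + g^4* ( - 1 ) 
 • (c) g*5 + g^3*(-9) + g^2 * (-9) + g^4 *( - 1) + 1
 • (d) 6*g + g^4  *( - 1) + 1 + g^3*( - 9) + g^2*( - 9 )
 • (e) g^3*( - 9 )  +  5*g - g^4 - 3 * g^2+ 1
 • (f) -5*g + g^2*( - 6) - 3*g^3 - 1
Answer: c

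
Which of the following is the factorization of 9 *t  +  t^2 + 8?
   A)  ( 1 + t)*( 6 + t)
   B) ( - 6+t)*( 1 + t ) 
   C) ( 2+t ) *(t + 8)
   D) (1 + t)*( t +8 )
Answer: D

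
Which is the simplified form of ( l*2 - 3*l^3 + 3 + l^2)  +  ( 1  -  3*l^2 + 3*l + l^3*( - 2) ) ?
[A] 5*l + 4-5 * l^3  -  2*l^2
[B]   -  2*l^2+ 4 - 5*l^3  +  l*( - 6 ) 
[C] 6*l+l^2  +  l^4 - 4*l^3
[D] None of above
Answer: A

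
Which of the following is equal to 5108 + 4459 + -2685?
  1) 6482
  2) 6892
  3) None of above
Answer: 3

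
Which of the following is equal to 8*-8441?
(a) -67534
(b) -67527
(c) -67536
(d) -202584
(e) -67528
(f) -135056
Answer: e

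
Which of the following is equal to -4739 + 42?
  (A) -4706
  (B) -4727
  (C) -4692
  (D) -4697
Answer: D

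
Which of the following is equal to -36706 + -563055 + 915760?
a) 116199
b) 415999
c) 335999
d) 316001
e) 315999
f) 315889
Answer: e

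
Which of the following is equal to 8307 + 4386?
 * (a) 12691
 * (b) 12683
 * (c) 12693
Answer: c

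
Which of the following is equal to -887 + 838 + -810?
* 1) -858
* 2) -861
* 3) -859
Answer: 3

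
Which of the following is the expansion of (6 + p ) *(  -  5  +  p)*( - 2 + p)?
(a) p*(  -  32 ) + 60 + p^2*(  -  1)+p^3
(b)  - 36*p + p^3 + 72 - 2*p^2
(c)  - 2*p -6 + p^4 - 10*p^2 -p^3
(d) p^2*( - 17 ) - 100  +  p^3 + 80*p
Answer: a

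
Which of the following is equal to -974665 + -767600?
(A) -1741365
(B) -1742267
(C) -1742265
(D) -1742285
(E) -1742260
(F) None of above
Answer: C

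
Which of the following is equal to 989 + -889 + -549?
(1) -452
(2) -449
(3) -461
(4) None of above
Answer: 2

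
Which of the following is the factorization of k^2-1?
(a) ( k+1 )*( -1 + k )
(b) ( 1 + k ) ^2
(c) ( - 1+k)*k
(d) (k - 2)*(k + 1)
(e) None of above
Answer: a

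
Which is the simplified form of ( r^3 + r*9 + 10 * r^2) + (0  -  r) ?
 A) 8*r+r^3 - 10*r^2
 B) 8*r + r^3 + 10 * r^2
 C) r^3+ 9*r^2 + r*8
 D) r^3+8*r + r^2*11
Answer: B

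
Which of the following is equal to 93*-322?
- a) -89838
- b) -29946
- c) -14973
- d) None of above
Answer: b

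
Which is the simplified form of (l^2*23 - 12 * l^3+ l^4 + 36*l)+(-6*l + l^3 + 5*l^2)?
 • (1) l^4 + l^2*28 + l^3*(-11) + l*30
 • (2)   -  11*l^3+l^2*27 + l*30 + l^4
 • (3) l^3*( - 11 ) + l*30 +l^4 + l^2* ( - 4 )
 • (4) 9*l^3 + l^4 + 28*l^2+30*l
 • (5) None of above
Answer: 1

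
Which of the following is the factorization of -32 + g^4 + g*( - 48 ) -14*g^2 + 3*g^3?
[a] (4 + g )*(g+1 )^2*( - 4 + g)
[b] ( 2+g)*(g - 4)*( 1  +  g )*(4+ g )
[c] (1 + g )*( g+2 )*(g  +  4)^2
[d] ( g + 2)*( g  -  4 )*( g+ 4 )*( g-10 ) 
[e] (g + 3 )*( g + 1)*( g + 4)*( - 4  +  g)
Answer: b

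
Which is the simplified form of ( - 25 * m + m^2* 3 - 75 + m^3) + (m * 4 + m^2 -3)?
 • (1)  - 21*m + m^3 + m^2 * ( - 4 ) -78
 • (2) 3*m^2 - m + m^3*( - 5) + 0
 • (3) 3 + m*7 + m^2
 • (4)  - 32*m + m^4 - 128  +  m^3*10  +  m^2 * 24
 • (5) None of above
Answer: 5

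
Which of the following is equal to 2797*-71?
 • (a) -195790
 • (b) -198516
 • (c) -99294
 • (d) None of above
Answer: d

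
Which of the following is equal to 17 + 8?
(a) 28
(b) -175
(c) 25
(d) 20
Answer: c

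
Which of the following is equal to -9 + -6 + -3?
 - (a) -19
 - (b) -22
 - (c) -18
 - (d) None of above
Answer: c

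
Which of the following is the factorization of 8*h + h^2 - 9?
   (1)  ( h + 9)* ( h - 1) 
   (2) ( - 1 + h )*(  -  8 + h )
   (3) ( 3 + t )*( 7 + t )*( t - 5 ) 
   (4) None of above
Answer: 1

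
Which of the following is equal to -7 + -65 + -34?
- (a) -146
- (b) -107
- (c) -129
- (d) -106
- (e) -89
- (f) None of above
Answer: d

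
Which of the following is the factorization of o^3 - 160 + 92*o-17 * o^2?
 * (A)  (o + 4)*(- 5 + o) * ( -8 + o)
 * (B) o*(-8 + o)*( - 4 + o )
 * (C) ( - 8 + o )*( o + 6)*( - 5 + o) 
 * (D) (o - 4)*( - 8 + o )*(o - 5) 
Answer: D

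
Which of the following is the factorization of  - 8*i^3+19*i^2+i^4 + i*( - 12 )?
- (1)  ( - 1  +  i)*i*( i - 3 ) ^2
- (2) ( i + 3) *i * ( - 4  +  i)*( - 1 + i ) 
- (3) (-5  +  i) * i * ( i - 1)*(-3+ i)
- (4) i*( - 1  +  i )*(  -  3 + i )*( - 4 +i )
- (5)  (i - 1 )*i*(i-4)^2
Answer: 4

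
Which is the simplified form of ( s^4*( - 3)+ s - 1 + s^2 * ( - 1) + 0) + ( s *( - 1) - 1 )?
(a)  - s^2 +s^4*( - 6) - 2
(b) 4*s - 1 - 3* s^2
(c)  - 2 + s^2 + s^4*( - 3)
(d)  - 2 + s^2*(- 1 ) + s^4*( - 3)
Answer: d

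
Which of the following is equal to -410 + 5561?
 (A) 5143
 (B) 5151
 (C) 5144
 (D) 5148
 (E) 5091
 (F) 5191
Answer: B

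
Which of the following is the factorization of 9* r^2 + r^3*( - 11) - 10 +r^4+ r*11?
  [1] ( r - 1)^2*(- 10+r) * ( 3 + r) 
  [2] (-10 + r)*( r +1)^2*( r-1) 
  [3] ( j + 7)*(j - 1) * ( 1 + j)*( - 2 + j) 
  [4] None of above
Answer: 4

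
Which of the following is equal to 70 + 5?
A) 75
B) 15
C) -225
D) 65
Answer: A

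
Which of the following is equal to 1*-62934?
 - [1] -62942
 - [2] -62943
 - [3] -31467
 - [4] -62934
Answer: 4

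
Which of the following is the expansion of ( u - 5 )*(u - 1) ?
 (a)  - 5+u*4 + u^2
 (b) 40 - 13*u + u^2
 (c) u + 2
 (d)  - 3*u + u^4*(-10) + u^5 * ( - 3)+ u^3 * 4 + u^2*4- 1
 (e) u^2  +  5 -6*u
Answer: e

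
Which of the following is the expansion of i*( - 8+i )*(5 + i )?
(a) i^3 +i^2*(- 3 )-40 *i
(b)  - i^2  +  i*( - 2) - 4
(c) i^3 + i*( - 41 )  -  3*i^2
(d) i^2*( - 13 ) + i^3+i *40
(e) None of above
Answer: a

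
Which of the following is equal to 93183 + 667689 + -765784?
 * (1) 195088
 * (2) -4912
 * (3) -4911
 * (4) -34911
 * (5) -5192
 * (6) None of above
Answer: 2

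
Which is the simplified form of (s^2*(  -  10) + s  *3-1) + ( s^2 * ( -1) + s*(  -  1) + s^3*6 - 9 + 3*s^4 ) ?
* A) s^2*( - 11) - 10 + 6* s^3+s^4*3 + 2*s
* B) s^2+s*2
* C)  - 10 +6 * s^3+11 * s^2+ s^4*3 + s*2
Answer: A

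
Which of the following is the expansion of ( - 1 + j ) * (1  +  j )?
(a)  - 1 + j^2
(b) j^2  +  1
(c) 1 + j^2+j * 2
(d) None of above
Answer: a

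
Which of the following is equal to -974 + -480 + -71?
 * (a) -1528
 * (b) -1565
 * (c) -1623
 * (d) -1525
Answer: d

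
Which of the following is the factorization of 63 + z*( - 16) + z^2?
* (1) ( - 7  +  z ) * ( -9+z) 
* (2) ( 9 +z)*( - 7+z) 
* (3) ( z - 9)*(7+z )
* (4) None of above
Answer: 1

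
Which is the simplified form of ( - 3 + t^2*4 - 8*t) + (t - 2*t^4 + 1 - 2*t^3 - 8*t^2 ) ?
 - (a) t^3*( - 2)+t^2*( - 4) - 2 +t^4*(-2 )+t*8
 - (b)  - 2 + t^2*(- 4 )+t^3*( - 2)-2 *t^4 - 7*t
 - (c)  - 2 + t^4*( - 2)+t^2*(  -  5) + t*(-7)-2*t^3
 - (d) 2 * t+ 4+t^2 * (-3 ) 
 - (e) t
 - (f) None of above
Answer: b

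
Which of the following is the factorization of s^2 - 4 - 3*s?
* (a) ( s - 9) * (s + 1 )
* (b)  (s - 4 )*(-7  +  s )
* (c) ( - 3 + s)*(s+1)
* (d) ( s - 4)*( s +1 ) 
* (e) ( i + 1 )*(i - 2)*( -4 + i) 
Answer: d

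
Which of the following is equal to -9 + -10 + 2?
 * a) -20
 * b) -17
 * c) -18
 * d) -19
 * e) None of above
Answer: b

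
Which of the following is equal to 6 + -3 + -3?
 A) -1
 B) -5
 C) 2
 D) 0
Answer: D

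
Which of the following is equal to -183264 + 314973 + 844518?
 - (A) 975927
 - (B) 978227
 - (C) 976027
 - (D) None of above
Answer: D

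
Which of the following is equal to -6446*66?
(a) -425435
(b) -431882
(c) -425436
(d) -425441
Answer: c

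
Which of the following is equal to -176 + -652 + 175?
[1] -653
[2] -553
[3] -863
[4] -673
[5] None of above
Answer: 1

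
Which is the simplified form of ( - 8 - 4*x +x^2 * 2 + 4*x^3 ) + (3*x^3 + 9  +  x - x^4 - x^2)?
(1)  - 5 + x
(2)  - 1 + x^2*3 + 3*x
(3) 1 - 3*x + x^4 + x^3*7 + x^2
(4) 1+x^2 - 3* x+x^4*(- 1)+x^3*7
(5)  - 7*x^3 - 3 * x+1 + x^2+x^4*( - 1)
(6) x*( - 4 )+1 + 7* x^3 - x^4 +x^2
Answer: 4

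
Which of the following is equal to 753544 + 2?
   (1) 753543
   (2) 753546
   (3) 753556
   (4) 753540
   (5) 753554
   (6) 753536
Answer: 2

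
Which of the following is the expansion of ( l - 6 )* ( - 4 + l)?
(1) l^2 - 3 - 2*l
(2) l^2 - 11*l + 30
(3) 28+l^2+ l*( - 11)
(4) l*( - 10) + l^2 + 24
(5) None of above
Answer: 4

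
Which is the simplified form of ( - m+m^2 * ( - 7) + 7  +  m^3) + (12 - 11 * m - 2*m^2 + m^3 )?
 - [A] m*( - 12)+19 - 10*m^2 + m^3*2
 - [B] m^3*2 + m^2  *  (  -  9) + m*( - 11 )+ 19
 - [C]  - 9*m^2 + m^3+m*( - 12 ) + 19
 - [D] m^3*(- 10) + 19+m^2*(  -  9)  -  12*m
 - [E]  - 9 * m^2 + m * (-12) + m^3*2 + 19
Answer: E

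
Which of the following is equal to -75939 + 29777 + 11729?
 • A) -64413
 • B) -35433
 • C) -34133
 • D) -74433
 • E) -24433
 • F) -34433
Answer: F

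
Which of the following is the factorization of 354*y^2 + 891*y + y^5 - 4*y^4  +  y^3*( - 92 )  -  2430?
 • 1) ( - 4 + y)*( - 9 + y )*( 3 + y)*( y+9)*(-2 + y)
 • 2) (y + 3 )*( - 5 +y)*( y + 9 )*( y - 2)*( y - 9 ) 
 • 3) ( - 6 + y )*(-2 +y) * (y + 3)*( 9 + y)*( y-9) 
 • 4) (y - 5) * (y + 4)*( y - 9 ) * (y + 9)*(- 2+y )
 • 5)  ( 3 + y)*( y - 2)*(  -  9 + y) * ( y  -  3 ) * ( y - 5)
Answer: 2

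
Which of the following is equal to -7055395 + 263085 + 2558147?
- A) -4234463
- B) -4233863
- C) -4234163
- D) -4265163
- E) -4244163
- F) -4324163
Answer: C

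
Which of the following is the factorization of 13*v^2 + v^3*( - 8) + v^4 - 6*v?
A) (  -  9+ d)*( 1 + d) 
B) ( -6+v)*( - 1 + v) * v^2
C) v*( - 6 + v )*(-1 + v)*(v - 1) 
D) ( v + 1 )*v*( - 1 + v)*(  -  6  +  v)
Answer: C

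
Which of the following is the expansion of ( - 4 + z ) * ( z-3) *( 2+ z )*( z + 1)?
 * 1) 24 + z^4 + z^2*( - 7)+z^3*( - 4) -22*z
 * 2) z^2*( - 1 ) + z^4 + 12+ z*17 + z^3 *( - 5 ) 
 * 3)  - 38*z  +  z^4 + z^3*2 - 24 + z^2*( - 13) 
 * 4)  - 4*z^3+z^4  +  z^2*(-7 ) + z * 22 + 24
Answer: 4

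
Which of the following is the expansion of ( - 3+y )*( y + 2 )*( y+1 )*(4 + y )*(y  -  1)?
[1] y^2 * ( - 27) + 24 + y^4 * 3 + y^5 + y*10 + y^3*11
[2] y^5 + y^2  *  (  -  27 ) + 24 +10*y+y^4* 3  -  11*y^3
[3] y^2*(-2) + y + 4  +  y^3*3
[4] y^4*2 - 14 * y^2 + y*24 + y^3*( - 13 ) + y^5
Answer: 2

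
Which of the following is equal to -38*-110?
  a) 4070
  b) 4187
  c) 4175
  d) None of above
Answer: d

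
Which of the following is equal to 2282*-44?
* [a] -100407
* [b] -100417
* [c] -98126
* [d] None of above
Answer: d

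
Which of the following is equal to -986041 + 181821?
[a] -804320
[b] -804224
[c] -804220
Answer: c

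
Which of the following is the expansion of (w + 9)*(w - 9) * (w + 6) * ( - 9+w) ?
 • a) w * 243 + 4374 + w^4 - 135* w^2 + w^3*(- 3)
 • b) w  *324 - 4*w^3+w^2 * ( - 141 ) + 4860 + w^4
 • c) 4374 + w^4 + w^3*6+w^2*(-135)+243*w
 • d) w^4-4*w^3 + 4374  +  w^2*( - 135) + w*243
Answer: a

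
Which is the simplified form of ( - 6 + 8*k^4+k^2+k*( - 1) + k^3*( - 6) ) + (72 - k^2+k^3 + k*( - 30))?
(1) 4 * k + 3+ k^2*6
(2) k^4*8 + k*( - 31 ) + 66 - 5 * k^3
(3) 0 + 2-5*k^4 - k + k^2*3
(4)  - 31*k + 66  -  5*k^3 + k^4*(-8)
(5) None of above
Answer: 2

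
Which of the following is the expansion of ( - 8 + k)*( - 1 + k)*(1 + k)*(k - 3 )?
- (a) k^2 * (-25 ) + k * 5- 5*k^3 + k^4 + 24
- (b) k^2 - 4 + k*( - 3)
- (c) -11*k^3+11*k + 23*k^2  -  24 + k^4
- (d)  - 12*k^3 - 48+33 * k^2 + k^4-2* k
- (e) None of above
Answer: c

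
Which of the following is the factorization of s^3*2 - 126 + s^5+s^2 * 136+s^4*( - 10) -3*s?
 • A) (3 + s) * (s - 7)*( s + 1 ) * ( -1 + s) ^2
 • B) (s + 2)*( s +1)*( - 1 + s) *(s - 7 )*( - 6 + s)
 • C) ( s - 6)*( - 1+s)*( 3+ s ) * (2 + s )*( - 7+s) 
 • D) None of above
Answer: D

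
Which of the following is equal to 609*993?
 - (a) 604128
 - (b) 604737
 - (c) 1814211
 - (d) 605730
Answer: b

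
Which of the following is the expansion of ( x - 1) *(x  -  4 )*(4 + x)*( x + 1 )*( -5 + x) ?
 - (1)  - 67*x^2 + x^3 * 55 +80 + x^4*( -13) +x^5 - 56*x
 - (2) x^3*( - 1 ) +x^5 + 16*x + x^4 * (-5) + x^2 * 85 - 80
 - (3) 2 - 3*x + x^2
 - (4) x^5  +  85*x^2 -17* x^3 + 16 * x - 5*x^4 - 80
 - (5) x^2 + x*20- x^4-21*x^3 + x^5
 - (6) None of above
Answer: 4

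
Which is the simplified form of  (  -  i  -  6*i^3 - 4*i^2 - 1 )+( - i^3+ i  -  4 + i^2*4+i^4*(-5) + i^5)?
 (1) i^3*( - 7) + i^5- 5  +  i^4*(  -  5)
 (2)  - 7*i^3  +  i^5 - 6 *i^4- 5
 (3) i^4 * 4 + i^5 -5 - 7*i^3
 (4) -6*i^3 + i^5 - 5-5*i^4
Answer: 1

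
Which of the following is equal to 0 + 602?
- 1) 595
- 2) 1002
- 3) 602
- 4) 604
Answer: 3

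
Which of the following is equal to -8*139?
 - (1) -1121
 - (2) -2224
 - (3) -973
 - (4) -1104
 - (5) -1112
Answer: 5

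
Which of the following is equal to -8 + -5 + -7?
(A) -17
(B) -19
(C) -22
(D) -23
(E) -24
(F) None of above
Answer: F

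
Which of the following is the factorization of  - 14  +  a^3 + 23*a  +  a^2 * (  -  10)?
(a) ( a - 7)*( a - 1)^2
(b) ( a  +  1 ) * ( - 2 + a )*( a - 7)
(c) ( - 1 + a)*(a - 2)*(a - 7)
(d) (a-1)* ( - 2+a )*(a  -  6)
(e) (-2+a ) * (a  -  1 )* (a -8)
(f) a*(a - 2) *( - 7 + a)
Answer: c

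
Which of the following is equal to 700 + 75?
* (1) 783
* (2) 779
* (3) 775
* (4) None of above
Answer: 3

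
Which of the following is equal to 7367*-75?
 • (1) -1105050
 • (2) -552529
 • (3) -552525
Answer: 3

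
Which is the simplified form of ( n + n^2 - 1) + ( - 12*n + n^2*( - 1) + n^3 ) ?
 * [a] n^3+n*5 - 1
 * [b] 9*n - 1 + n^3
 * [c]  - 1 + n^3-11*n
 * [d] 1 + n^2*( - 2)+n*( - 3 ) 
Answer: c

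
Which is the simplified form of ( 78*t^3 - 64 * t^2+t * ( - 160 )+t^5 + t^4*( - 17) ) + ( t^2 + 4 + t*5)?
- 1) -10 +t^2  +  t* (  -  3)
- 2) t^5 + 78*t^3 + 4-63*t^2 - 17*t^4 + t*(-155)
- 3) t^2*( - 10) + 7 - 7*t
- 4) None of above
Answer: 2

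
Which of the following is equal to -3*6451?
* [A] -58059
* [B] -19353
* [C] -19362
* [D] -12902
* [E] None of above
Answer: B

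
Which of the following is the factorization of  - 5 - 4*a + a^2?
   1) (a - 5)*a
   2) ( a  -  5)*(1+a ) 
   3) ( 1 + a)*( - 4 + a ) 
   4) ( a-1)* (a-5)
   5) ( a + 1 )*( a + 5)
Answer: 2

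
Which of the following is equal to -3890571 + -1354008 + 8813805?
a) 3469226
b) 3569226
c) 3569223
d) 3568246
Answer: b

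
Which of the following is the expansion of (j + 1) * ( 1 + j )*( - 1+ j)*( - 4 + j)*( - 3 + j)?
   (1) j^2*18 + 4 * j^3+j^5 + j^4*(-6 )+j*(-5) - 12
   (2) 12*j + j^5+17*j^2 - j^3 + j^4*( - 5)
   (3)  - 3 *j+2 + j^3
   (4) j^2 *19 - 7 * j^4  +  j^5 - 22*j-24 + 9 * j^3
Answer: 1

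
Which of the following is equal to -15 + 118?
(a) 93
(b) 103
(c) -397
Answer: b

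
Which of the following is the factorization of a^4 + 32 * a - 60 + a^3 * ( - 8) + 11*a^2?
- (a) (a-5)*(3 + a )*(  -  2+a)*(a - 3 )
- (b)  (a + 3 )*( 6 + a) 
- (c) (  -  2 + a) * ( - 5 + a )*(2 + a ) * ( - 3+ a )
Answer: c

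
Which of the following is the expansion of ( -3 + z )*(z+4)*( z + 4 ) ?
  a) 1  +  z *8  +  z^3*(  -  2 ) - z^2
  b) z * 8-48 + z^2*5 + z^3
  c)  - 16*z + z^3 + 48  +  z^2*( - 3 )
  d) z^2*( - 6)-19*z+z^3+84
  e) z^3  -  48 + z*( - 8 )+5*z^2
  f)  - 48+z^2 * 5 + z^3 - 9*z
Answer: e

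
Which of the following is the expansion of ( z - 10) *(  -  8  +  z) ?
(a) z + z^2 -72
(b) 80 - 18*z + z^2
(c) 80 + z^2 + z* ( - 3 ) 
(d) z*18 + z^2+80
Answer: b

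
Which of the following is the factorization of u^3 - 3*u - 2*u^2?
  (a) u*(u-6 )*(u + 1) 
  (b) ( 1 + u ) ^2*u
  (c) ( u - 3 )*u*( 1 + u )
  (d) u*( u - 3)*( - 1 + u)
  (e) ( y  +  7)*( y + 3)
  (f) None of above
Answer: c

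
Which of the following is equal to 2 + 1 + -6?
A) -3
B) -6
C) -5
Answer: A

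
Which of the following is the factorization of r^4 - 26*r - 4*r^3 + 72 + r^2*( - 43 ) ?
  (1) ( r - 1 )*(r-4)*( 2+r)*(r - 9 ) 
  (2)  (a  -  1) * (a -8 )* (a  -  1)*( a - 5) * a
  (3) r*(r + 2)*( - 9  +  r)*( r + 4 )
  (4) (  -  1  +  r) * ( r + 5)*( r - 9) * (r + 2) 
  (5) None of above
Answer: 5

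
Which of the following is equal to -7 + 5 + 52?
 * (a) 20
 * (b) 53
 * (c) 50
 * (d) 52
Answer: c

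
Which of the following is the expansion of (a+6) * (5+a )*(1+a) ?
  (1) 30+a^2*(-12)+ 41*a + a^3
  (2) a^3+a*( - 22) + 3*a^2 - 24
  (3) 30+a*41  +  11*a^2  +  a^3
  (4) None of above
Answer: 4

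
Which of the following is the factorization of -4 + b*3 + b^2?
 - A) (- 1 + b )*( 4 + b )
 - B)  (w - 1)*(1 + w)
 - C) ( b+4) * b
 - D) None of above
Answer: A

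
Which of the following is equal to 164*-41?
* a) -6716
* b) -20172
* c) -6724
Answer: c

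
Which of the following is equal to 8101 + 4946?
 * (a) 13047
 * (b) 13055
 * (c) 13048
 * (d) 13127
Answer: a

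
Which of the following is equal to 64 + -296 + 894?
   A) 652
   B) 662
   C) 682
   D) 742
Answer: B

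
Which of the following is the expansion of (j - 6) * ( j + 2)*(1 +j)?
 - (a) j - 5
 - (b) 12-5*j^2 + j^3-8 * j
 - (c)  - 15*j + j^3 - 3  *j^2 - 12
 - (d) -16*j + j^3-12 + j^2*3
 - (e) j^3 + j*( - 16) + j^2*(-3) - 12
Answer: e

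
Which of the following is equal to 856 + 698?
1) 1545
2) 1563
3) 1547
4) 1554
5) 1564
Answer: 4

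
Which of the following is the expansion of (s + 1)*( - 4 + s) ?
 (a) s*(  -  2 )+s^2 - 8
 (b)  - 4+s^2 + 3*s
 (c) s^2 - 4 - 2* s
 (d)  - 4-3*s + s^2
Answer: d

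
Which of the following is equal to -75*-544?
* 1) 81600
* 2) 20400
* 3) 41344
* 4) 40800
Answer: 4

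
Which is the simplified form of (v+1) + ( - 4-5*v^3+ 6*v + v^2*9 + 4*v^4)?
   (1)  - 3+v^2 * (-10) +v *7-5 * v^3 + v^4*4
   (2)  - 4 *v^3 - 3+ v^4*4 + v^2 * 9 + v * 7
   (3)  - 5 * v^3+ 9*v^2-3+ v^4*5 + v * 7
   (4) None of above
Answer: 4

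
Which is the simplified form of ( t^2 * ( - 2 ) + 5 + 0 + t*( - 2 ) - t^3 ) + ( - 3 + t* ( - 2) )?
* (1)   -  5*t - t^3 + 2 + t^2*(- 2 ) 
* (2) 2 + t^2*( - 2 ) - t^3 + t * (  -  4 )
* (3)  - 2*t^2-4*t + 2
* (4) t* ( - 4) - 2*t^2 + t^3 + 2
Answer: 2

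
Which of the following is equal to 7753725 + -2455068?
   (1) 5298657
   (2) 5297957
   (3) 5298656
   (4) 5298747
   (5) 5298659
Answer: 1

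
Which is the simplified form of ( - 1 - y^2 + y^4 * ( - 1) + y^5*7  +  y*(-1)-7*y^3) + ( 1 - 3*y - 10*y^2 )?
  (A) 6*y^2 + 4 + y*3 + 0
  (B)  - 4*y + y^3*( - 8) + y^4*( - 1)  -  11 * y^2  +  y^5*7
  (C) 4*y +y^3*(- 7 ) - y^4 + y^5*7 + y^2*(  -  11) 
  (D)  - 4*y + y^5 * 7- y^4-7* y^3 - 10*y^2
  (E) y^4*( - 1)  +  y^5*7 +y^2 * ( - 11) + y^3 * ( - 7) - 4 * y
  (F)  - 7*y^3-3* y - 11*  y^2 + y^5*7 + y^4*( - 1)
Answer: E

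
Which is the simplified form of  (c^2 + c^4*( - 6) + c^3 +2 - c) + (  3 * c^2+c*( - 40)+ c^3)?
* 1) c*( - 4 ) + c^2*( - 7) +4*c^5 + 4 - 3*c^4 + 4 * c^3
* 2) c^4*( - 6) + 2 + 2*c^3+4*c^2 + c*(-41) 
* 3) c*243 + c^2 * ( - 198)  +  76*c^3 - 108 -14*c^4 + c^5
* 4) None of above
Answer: 2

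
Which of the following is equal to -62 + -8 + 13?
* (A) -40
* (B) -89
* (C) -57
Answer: C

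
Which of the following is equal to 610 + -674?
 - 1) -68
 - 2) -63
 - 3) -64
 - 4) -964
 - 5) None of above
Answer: 3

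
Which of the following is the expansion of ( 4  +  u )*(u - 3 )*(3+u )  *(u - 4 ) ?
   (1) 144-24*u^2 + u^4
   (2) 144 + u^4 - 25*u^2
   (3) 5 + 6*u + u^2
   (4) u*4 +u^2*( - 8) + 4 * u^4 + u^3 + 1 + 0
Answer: 2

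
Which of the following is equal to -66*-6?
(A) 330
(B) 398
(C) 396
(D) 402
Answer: C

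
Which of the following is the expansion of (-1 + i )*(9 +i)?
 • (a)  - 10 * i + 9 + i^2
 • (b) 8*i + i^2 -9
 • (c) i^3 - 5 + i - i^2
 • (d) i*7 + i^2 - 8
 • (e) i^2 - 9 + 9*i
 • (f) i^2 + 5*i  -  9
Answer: b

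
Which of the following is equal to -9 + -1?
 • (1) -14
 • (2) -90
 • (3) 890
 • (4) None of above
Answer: 4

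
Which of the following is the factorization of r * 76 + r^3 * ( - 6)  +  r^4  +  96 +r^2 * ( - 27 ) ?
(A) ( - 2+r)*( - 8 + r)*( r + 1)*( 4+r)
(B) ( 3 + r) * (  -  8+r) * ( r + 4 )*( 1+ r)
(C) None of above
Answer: C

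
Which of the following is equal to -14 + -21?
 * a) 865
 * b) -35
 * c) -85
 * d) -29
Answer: b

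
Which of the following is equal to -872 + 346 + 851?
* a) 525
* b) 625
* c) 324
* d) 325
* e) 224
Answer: d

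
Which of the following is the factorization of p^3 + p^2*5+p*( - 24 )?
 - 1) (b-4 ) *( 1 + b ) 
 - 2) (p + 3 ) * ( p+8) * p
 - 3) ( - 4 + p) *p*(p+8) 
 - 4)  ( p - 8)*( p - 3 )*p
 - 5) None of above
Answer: 5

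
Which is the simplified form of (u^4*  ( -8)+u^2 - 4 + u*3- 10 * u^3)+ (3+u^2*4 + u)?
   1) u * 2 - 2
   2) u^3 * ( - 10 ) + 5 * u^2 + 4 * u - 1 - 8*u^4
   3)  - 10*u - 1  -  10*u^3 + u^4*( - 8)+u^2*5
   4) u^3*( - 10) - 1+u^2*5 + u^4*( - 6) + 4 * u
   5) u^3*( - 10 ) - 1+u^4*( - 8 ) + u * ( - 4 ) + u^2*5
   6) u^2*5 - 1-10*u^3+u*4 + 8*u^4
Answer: 2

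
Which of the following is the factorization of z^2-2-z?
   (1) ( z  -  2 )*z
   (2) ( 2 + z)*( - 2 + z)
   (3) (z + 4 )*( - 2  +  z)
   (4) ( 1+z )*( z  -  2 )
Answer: 4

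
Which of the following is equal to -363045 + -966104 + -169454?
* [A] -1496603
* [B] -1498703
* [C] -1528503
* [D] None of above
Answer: D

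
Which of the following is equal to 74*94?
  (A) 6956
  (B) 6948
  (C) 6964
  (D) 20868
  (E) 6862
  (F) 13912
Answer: A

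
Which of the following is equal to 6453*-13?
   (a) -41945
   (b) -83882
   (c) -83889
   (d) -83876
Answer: c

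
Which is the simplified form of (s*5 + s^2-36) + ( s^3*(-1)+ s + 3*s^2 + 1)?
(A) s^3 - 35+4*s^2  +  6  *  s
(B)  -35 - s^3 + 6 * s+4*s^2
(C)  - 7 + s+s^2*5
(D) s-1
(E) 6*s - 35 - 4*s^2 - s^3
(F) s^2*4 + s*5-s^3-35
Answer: B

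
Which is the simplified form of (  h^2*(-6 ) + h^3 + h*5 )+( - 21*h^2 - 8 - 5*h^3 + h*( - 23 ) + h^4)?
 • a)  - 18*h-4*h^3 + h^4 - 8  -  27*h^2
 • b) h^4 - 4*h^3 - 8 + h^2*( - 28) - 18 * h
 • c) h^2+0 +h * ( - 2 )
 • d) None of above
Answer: a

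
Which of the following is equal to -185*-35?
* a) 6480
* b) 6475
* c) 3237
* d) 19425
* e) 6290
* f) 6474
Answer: b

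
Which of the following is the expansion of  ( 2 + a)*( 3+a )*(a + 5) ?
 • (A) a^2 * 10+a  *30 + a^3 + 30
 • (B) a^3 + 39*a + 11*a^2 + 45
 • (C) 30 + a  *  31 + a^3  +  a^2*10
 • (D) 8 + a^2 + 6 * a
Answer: C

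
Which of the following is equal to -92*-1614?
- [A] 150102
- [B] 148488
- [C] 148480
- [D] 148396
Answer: B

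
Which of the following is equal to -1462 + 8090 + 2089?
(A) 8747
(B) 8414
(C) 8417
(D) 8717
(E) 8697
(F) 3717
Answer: D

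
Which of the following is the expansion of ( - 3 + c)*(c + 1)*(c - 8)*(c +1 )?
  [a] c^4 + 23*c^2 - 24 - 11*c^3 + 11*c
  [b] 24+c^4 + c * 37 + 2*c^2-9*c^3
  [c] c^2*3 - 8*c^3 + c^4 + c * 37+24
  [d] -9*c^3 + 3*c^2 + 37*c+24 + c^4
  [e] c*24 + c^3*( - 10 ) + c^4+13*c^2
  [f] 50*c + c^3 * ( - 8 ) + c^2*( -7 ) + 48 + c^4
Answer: d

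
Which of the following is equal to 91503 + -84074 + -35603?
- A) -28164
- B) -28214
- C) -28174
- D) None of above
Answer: C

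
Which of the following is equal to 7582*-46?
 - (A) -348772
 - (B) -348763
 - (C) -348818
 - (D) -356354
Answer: A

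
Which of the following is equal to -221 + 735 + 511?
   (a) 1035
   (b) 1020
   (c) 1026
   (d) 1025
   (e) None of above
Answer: d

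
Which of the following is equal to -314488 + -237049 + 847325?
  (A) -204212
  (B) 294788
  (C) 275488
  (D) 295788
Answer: D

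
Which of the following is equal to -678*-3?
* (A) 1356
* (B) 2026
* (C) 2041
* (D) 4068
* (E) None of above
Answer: E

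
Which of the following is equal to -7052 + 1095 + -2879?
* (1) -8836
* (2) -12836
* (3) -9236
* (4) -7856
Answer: 1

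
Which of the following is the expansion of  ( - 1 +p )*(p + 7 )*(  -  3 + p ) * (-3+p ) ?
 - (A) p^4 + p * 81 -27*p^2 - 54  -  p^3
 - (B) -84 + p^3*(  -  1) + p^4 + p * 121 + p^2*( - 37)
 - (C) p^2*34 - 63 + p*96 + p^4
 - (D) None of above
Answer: D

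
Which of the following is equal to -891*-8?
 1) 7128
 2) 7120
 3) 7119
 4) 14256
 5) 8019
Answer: 1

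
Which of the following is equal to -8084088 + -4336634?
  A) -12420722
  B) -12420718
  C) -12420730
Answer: A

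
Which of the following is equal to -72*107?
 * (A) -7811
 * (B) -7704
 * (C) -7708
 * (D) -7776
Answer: B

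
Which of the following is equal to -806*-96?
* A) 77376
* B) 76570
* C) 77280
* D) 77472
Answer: A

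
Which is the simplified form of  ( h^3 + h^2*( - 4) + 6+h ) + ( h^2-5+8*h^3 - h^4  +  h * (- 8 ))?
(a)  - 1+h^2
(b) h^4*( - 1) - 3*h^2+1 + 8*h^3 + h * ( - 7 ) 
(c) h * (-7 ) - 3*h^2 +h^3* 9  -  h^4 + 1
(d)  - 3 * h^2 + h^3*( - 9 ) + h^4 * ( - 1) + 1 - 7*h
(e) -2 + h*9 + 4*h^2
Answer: c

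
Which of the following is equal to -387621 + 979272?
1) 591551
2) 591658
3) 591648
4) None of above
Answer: 4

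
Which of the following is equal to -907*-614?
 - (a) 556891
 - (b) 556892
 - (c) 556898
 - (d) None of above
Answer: c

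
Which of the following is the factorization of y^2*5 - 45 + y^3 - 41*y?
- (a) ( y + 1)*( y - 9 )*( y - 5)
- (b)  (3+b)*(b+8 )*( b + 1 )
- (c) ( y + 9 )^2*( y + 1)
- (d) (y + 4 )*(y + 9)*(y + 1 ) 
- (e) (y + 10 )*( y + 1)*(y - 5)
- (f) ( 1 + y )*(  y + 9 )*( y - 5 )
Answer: f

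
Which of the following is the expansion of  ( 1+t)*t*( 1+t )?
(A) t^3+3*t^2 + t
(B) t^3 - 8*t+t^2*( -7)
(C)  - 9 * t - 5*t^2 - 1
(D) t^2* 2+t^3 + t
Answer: D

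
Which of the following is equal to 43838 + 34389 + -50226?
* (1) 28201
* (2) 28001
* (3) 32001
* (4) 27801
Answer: 2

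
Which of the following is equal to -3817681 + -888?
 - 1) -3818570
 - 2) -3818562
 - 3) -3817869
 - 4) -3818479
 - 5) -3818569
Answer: 5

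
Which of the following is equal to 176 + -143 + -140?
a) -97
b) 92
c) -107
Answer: c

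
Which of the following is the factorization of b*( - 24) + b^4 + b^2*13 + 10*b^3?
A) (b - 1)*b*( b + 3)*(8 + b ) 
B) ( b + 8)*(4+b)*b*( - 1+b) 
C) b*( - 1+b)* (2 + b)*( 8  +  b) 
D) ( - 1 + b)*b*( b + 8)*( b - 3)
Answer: A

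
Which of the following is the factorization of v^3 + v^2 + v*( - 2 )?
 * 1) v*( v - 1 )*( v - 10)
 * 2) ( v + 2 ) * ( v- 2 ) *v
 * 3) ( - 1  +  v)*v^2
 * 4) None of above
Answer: 4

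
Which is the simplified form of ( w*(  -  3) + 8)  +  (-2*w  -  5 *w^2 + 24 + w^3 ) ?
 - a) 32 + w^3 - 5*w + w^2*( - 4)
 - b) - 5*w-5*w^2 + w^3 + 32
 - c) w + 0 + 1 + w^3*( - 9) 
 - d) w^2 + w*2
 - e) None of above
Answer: b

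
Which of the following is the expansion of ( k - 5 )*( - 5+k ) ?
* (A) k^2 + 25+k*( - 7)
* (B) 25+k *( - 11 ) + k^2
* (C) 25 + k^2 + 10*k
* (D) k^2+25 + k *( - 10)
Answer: D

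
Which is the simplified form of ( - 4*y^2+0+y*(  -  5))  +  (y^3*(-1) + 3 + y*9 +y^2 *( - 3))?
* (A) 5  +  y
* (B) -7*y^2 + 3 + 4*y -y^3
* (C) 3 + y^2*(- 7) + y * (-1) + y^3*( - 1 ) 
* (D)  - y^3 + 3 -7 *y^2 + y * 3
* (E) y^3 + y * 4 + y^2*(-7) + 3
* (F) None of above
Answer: B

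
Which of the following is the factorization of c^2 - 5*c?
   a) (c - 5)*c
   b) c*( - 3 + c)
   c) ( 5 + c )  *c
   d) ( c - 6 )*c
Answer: a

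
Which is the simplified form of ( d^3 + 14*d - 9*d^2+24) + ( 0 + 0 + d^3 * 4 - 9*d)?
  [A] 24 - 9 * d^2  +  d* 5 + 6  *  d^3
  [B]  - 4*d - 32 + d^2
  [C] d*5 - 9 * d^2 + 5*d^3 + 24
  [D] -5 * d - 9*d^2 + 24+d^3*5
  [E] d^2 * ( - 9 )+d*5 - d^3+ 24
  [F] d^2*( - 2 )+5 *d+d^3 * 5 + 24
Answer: C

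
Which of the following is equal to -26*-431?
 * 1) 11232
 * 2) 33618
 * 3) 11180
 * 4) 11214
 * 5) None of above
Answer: 5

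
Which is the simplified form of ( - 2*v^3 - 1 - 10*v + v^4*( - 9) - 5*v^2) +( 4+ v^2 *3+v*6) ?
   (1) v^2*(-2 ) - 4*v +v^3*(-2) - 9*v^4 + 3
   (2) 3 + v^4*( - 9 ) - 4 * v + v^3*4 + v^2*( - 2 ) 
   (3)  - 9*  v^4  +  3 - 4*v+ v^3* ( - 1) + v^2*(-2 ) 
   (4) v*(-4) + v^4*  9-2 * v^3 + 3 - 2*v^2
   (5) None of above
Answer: 1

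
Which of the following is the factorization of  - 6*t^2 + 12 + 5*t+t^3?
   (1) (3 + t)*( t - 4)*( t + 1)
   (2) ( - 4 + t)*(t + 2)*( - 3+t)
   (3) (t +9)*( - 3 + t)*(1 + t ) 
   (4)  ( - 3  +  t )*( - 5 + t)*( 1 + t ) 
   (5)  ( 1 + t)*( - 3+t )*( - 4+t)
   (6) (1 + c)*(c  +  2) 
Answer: 5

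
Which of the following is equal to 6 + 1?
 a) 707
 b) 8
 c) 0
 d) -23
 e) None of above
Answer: e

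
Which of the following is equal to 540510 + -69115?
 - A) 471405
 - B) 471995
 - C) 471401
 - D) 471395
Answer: D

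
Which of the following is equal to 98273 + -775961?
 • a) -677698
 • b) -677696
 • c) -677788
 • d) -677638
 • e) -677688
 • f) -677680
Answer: e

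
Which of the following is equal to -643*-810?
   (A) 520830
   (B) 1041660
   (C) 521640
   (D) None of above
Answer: A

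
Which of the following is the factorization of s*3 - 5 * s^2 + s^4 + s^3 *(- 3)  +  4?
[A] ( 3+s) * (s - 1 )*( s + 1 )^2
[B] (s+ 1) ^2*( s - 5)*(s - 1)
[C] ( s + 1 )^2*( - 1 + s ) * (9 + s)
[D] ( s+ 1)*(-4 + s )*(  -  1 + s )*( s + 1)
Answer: D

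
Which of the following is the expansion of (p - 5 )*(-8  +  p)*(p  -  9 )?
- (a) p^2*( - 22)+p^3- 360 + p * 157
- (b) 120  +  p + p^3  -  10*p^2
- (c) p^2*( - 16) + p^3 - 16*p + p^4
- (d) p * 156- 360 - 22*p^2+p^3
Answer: a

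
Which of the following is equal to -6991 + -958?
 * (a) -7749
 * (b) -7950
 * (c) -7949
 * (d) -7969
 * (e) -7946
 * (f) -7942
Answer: c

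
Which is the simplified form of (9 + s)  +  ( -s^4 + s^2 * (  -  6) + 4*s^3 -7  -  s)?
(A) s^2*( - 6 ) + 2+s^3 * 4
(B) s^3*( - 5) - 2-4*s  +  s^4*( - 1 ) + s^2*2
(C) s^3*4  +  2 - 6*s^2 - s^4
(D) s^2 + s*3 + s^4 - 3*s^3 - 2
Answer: C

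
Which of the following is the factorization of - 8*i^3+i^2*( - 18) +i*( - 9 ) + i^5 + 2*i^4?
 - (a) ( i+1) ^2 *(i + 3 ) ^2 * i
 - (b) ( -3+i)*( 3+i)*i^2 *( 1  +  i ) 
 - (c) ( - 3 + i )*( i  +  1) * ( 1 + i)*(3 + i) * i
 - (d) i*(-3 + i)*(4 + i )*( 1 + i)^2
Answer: c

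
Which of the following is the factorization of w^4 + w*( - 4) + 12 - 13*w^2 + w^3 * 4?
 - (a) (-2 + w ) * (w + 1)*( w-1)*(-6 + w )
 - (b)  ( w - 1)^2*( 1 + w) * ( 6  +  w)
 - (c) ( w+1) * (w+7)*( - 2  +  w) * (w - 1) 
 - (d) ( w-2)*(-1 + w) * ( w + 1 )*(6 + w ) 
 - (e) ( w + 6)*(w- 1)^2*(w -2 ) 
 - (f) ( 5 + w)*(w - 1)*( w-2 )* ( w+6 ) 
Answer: d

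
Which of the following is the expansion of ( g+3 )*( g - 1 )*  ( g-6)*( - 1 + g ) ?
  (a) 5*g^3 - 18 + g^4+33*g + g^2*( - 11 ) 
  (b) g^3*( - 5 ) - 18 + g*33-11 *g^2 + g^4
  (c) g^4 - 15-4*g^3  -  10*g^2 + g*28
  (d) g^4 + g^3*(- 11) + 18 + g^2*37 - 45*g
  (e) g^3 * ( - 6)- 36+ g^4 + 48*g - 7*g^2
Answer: b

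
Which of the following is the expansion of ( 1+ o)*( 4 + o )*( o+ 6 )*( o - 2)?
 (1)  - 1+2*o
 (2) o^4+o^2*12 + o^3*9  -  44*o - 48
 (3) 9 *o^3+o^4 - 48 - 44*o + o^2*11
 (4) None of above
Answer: 2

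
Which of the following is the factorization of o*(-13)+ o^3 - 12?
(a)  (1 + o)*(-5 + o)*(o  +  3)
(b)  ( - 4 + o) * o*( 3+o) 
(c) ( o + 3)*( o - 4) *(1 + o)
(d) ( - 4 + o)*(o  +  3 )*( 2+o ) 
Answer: c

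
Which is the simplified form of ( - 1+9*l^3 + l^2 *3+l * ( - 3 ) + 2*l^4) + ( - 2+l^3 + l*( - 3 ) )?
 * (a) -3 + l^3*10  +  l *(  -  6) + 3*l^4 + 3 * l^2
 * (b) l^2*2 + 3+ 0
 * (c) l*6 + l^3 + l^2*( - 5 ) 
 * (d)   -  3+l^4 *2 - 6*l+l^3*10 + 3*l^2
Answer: d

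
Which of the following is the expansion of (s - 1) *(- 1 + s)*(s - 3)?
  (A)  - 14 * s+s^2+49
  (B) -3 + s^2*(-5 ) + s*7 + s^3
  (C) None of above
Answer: B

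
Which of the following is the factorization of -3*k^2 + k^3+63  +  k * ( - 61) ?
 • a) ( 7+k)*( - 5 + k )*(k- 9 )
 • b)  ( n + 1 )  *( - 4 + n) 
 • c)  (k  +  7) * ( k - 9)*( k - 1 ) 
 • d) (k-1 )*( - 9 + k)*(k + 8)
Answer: c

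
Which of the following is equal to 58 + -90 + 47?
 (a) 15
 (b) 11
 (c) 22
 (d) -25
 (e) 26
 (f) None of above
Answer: a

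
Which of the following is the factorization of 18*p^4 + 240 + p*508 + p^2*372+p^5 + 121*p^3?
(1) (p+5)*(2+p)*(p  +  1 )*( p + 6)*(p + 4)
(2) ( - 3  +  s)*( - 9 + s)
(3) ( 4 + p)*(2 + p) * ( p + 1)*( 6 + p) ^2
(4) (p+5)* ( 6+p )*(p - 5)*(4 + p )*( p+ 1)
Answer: 1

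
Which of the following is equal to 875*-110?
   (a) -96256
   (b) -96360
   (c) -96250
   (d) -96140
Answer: c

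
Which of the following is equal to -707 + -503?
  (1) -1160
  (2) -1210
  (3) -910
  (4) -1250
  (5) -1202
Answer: 2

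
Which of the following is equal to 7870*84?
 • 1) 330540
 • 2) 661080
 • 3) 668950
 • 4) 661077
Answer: 2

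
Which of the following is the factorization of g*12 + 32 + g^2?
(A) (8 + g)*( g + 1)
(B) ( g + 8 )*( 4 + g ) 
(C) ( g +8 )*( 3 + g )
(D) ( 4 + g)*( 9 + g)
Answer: B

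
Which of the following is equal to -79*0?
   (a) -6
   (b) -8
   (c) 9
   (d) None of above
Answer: d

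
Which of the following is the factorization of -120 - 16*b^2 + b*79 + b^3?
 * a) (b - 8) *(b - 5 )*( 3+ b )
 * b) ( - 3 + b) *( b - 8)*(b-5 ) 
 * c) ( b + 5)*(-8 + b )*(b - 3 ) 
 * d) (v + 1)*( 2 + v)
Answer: b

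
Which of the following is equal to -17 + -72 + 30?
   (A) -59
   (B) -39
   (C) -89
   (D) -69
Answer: A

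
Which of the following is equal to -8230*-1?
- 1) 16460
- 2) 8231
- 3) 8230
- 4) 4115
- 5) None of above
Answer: 3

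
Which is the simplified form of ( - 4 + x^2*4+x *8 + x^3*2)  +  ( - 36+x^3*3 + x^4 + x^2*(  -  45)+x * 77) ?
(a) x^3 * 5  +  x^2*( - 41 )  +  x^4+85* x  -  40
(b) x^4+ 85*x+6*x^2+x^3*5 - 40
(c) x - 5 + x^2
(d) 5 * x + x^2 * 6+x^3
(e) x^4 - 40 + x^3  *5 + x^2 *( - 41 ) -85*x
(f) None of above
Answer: a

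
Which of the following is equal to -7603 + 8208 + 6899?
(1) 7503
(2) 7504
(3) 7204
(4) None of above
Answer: 2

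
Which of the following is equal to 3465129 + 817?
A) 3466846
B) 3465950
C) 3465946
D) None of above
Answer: C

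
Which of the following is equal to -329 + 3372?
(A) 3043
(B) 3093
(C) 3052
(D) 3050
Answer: A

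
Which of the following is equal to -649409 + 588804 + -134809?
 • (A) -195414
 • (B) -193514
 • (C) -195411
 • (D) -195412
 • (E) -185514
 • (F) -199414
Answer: A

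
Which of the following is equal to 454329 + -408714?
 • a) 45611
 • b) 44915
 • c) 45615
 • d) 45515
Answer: c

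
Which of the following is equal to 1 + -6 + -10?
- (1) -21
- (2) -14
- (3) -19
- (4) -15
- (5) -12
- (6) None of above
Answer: 4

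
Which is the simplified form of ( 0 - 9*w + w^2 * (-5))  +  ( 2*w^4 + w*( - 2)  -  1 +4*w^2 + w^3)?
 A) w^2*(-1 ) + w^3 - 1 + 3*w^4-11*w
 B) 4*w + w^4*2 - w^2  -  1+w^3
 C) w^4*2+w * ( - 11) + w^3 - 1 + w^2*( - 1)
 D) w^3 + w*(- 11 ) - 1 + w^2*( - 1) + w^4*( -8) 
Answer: C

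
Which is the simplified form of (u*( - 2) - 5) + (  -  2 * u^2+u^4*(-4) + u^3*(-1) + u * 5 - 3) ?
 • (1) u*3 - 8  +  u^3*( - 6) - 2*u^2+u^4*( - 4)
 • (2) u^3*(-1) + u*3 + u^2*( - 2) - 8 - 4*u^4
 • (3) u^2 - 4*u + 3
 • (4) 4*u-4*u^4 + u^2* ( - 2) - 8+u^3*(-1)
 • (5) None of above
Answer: 2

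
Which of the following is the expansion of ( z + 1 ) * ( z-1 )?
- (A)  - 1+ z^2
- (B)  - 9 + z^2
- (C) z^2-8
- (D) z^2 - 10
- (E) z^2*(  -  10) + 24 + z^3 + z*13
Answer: A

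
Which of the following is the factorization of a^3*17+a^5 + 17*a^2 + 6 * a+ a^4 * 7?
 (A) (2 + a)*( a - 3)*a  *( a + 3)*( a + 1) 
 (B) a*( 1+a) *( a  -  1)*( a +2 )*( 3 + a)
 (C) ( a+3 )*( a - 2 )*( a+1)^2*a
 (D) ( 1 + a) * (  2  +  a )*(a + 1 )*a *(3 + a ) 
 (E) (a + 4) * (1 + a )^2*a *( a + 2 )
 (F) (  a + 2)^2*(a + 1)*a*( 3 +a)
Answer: D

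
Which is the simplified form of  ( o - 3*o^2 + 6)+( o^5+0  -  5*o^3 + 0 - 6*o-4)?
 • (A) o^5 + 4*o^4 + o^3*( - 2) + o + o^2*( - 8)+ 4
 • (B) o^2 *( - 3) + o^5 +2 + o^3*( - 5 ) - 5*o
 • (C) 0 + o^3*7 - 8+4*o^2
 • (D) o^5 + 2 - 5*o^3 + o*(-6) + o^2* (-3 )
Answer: B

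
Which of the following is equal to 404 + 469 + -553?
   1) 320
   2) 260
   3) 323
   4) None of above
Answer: 1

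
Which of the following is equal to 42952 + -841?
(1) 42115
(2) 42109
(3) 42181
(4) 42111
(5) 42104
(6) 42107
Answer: 4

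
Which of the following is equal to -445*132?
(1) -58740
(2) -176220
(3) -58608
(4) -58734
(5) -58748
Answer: 1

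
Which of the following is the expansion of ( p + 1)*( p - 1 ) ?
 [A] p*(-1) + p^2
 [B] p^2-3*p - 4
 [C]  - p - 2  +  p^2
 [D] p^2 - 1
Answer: D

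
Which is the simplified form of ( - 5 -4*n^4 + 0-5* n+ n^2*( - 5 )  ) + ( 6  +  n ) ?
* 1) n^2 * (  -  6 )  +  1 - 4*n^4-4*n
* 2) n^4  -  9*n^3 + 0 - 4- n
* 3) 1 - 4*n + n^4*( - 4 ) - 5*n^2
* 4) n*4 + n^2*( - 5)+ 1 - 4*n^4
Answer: 3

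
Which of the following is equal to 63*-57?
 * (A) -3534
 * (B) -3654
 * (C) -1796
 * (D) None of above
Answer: D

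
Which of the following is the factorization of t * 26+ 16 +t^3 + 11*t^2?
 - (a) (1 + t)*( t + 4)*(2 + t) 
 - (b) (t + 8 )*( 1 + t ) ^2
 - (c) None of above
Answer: c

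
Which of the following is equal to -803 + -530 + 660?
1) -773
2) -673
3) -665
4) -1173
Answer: 2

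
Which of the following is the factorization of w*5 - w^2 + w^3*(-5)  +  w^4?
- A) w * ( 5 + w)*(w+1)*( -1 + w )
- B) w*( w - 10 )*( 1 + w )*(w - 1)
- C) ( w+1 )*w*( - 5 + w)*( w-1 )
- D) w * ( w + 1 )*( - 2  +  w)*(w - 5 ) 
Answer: C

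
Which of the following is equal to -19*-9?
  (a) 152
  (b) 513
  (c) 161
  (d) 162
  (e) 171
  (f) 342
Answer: e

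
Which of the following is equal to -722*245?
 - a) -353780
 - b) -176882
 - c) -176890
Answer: c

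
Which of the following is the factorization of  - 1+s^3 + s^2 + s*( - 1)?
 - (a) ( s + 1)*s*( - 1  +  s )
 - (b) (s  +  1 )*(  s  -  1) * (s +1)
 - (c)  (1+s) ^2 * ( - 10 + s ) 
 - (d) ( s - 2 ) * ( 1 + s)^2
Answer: b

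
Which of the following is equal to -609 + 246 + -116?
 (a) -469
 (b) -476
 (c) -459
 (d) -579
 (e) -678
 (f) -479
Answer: f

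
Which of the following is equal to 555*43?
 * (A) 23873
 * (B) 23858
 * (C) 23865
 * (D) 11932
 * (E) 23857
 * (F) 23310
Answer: C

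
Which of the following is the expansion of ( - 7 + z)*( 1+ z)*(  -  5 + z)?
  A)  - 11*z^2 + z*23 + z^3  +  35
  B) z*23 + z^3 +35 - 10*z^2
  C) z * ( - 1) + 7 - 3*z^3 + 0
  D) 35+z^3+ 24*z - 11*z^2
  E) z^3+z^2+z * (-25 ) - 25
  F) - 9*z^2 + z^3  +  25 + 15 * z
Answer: A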